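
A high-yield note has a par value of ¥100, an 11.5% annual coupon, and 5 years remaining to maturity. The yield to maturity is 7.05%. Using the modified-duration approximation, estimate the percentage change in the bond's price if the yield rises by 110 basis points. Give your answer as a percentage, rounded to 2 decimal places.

Periodic yield y = 0.0705. Modified duration first:
  t   CF        PV=CF/(1+0.0705)^t    t·PV
  1        11.50        10.7426        10.7426
  2        11.50        10.0352        20.0703
  3        11.50         9.3743        28.1228
  4        11.50         8.7569        35.0277
  5       111.50        79.3125       396.5624
  Σ                    118.2215       490.5258
P = 118.2215; D_Mac = 4.14921 yrs; D_mod = 4.14921/(1+0.0705) = 3.87596 yrs.
ΔP/P ≈ -D_mod · Δy = -3.87596 × (+0.011) = -0.042636 = -4.2636%.

-4.26%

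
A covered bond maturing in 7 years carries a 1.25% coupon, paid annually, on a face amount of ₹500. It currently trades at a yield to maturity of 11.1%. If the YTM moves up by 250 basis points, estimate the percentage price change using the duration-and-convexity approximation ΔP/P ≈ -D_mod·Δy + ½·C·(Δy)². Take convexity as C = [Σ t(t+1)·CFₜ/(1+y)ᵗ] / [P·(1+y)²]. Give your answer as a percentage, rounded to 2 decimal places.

With y = 0.111:
  t   CF        PV=CF/(1+0.111)^t    t·PV        t(t+1)·PV
  1         6.25         5.6256         5.6256          11.2511
  2         6.25         5.0635        10.1270          30.3811
  3         6.25         4.5576        13.6729          54.6914
  4         6.25         4.1023        16.4091          82.0453
  5         6.25         3.6924        18.4620         110.7723
  6         6.25         3.3235        19.9410         139.5870
  7       506.25       242.3074     1,696.1516      13,569.2127
  Σ                    268.6722     1,780.3891      13,997.9409
P = 268.6722; D_Mac = 6.62662 yrs; D_mod = 5.96456 yrs; C = 42.20980.
Duration effect: -5.96456 × (+0.025) = -0.149114
Convexity effect: 0.5 × 42.20980 × (0.025)² = +0.0131906
ΔP/P ≈ -0.149114 + 0.0131906 = -0.135923 = -13.5923%.

-13.59%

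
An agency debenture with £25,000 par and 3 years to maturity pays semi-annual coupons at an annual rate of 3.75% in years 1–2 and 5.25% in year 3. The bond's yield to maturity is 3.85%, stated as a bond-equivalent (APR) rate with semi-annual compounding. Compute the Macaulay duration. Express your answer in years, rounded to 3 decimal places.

Periodic yield y = 0.01925. Discount each cash flow and weight by its period:
  t   CF        PV=CF/(1+0.01925)^t    t·PV
  1       468.75       459.8970       459.8970
  2       468.75       451.2112       902.4223
  3       468.75       442.6894     1,328.0682
  4       468.75       434.3286     1,737.3143
  5       656.25       596.5759     2,982.8796
  6    25,656.25    22,882.7838   137,296.7030
  Σ                 25,267.4859   144,707.2844
Price P = Σ PV = 25,267.4859.
Macaulay duration = Σ(t·PV) / P = 144,707.2844 / 25,267.4859 = 5.72702 half-year periods.
In years: 5.72702 / 2 = 2.86351 years.

2.864 years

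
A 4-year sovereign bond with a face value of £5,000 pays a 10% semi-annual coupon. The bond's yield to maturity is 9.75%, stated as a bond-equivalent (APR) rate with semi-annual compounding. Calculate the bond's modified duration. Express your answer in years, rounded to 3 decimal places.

3.238 years

Periodic yield y = 0.04875. First find Macaulay duration:
  t   CF        PV=CF/(1+0.04875)^t    t·PV
  1       250.00       238.3790       238.3790
  2       250.00       227.2982       454.5965
  3       250.00       216.7325       650.1976
  4       250.00       206.6579       826.6318
  5       250.00       197.0517       985.2584
  6       250.00       187.8919     1,127.3517
  7       250.00       179.1580     1,254.1060
  8     5,250.00     3,587.4306    28,699.4451
  Σ                  5,040.6000    34,235.9660
P = 5,040.6000; Macaulay duration = 34,235.9660 / 5,040.6000 = 6.79204 half-year periods = 3.39602 years.
Modified duration = D_Mac / (1 + y) = 3.39602 / 1.04875 = 3.23816 years.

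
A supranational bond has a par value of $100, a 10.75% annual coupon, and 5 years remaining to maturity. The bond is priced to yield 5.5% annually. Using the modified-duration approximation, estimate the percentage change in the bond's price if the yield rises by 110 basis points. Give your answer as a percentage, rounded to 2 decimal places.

Periodic yield y = 0.055. Modified duration first:
  t   CF        PV=CF/(1+0.055)^t    t·PV
  1        10.75        10.1896        10.1896
  2        10.75         9.6584        19.3167
  3        10.75         9.1548        27.4645
  4        10.75         8.6776        34.7103
  5       110.75        84.7386       423.6931
  Σ                    122.4190       515.3743
P = 122.4190; D_Mac = 4.20992 yrs; D_mod = 4.20992/(1+0.055) = 3.99045 yrs.
ΔP/P ≈ -D_mod · Δy = -3.99045 × (+0.011) = -0.043895 = -4.3895%.

-4.39%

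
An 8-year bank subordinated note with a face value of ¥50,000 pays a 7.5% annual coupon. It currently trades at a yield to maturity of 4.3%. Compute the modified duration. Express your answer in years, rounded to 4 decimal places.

6.2032 years

Periodic yield y = 0.043. First find Macaulay duration:
  t   CF        PV=CF/(1+0.043)^t    t·PV
  1     3,750.00     3,595.3979     3,595.3979
  2     3,750.00     3,447.1696     6,894.3392
  3     3,750.00     3,305.0523     9,915.1570
  4     3,750.00     3,168.7942    12,675.1768
  5     3,750.00     3,038.1536    15,190.7680
  6     3,750.00     2,912.8989    17,477.3936
  7     3,750.00     2,792.8082    19,549.6573
  8    53,750.00    38,379.9143   307,039.3148
  Σ                 60,640.1891   392,337.2046
P = 60,640.1891; Macaulay duration = 392,337.2046 / 60,640.1891 = 6.46992 years.
Modified duration = D_Mac / (1 + y) = 6.46992 / 1.043 = 6.20318 years.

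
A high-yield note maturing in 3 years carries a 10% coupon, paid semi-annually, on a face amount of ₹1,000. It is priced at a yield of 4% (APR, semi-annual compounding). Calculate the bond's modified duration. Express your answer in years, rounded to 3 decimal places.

2.641 years

Periodic yield y = 0.02. First find Macaulay duration:
  t   CF        PV=CF/(1+0.02)^t    t·PV
  1        50.00        49.0196        49.0196
  2        50.00        48.0584        96.1169
  3        50.00        47.1161       141.3484
  4        50.00        46.1923       184.7691
  5        50.00        45.2865       226.4327
  6     1,050.00       932.3700     5,594.2197
  Σ                  1,168.0429     6,291.9063
P = 1,168.0429; Macaulay duration = 6,291.9063 / 1,168.0429 = 5.38671 half-year periods = 2.69335 years.
Modified duration = D_Mac / (1 + y) = 2.69335 / 1.02 = 2.64054 years.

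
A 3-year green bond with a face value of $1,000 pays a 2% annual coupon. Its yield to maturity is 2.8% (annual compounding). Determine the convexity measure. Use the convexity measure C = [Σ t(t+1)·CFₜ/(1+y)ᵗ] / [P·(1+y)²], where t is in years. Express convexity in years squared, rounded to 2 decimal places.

11.06

With y = 0.028:
  t   CF        PV=CF/(1+0.028)^t    t·PV        t(t+1)·PV
  1        20.00        19.4553        19.4553          38.9105
  2        20.00        18.9253        37.8507         113.5521
  3     1,020.00       938.9032     2,816.7097      11,266.8386
  Σ                    977.2838     2,874.0156      11,419.3012
P = 977.2838.
Convexity = Σ t(t+1)·PV / [P·(1+y)²] = 11,419.3012 / (977.2838 × 1.056784) = 11.05688.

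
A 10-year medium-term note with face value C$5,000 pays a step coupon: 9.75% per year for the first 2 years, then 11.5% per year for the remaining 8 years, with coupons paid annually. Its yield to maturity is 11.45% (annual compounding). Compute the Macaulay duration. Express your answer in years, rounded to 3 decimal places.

Periodic yield y = 0.1145. Discount each cash flow and weight by its year:
  t   CF        PV=CF/(1+0.1145)^t    t·PV
  1       487.50       437.4159       437.4159
  2       487.50       392.4772       784.9545
  3       575.00       415.3628     1,246.0885
  4       575.00       372.6898     1,490.7594
  5       575.00       334.4009     1,672.0047
  6       575.00       300.0457     1,800.2742
  7       575.00       269.2200     1,884.5401
  8       575.00       241.5612     1,932.4900
  9       575.00       216.7441     1,950.6965
  10    5,575.00     1,885.5764    18,855.7644
  Σ                  4,865.4942    32,054.9880
Price P = Σ PV = 4,865.4942.
Macaulay duration = Σ(t·PV) / P = 32,054.9880 / 4,865.4942 = 6.58823 years.

6.588 years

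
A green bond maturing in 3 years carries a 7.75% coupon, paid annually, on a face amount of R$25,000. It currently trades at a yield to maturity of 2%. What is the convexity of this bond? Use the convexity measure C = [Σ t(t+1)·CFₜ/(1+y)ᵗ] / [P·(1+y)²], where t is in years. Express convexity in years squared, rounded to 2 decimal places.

With y = 0.02:
  t   CF        PV=CF/(1+0.02)^t    t·PV        t(t+1)·PV
  1     1,937.50     1,899.5098     1,899.5098       3,799.0196
  2     1,937.50     1,862.2645     3,724.5290      11,173.5871
  3    26,937.50    25,383.8079    76,151.4237     304,605.6946
  Σ                 29,145.5822    81,775.4625     319,578.3013
P = 29,145.5822.
Convexity = Σ t(t+1)·PV / [P·(1+y)²] = 319,578.3013 / (29,145.5822 × 1.040400) = 10.53912.

10.54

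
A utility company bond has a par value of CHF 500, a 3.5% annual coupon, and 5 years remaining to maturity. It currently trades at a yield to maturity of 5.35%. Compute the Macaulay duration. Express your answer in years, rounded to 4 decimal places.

4.6570 years

Periodic yield y = 0.0535. Discount each cash flow and weight by its year:
  t   CF        PV=CF/(1+0.0535)^t    t·PV
  1        17.50        16.6113        16.6113
  2        17.50        15.7677        31.5354
  3        17.50        14.9670        44.9010
  4        17.50        14.2069        56.8277
  5       517.50       398.7839     1,993.9197
  Σ                    460.3369     2,143.7951
Price P = Σ PV = 460.3369.
Macaulay duration = Σ(t·PV) / P = 2,143.7951 / 460.3369 = 4.65701 years.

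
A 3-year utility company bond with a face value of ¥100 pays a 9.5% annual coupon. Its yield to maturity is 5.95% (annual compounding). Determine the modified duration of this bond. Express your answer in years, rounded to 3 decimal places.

2.604 years

Periodic yield y = 0.0595. First find Macaulay duration:
  t   CF        PV=CF/(1+0.0595)^t    t·PV
  1         9.50         8.9665         8.9665
  2         9.50         8.4629        16.9259
  3       109.50        92.0685       276.2056
  Σ                    109.4980       302.0980
P = 109.4980; Macaulay duration = 302.0980 / 109.4980 = 2.75894 years.
Modified duration = D_Mac / (1 + y) = 2.75894 / 1.0595 = 2.60400 years.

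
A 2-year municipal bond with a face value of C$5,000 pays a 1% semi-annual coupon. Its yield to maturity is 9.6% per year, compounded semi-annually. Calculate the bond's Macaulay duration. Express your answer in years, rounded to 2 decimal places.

1.98 years

Periodic yield y = 0.048. Discount each cash flow and weight by its period:
  t   CF        PV=CF/(1+0.048)^t    t·PV
  1        25.00        23.8550        23.8550
  2        25.00        22.7624        45.5247
  3        25.00        21.7198        65.1595
  4     5,025.00     4,165.7283    16,662.9130
  Σ                  4,234.0654    16,797.4522
Price P = Σ PV = 4,234.0654.
Macaulay duration = Σ(t·PV) / P = 16,797.4522 / 4,234.0654 = 3.96722 half-year periods.
In years: 3.96722 / 2 = 1.98361 years.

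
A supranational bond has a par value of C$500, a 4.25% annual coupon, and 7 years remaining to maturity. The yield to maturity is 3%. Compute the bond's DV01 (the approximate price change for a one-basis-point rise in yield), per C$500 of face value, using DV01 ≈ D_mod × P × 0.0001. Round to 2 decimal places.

Periodic yield y = 0.03.
  t   CF        PV=CF/(1+0.03)^t    t·PV
  1        21.25        20.6311        20.6311
  2        21.25        20.0302        40.0603
  3        21.25        19.4468        58.3403
  4        21.25        18.8803        75.5214
  5        21.25        18.3304        91.6522
  6        21.25        17.7965       106.7792
  7       521.25       423.8240     2,966.7677
  Σ                    538.9393     3,359.7522
P = 538.9393; D_Mac = 6.23401 yrs; D_mod = 6.05244 yrs.
DV01 ≈ 6.05244 × 538.9393 × 0.0001 = 0.326190.

C$0.33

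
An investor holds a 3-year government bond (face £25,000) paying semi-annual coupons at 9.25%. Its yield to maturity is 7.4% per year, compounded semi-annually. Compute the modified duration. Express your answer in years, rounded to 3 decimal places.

2.600 years

Periodic yield y = 0.037. First find Macaulay duration:
  t   CF        PV=CF/(1+0.037)^t    t·PV
  1     1,156.25     1,114.9952     1,114.9952
  2     1,156.25     1,075.2123     2,150.4246
  3     1,156.25     1,036.8489     3,110.5467
  4     1,156.25       999.8543     3,999.4172
  5     1,156.25       964.1797     4,820.8983
  6    26,156.25    21,033.0833   126,198.4997
  Σ                 26,224.1736   141,394.7817
P = 26,224.1736; Macaulay duration = 141,394.7817 / 26,224.1736 = 5.39177 half-year periods = 2.69589 years.
Modified duration = D_Mac / (1 + y) = 2.69589 / 1.037 = 2.59970 years.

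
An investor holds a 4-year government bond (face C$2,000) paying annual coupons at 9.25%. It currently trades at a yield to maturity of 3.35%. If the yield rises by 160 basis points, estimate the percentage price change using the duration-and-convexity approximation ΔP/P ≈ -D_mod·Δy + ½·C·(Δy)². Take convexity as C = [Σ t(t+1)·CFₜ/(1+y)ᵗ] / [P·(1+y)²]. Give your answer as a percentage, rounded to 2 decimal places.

With y = 0.0335:
  t   CF        PV=CF/(1+0.0335)^t    t·PV        t(t+1)·PV
  1       185.00       179.0034       179.0034         358.0068
  2       185.00       173.2011       346.4023       1,039.2069
  3       185.00       167.5870       502.7610       2,011.0438
  4     2,185.00     1,915.1796     7,660.7186      38,303.5929
  Σ                  2,434.9712     8,688.8852      41,711.8504
P = 2,434.9712; D_Mac = 3.56837 yrs; D_mod = 3.45271 yrs; C = 16.03780.
Duration effect: -3.45271 × (+0.016) = -0.055243
Convexity effect: 0.5 × 16.03780 × (0.016)² = +0.0020528
ΔP/P ≈ -0.055243 + 0.0020528 = -0.053190 = -5.3190%.

-5.32%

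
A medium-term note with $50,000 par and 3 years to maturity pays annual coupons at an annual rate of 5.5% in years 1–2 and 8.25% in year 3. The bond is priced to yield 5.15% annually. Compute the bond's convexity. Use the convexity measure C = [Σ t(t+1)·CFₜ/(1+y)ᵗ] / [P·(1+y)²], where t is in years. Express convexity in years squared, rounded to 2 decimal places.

With y = 0.0515:
  t   CF        PV=CF/(1+0.0515)^t    t·PV        t(t+1)·PV
  1     2,750.00     2,615.3115     2,615.3115       5,230.6229
  2     2,750.00     2,487.2196     4,974.4393      14,923.3179
  3    54,125.00    46,555.4017   139,666.2051     558,664.8204
  Σ                 51,657.9328   147,255.9559     578,818.7612
P = 51,657.9328.
Convexity = Σ t(t+1)·PV / [P·(1+y)²] = 578,818.7612 / (51,657.9328 × 1.105652) = 10.13414.

10.13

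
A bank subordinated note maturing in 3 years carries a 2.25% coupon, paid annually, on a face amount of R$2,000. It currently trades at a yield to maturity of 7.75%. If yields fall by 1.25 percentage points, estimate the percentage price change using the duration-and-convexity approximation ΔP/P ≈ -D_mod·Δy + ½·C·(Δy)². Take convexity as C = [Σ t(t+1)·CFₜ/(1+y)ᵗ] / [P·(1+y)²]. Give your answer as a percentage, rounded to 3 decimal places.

With y = 0.0775:
  t   CF        PV=CF/(1+0.0775)^t    t·PV        t(t+1)·PV
  1        45.00        41.7633        41.7633          83.5267
  2        45.00        38.7595        77.5190         232.5569
  3     2,045.00     1,634.7128     4,904.1385      19,616.5542
  Σ                  1,715.2357     5,023.4208      19,932.6377
P = 1,715.2357; D_Mac = 2.92871 yrs; D_mod = 2.71806 yrs; C = 10.00936.
Duration effect: -2.71806 × (-0.0125) = +0.033976
Convexity effect: 0.5 × 10.00936 × (-0.0125)² = +0.0007820
ΔP/P ≈ +0.033976 + 0.0007820 = +0.034758 = +3.4758%.

+3.476%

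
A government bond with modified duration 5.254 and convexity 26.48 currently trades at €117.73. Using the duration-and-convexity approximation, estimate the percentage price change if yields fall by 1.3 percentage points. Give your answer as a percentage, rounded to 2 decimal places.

+7.05%

Duration effect: -D_mod·Δy = -5.254 × (-0.013) = +0.068302
Convexity effect: ½·C·(Δy)² = 0.5 × 26.48 × (-0.013)² = +0.00223756
ΔP/P ≈ +0.068302 + 0.00223756 = +0.07053956
= +7.053956%.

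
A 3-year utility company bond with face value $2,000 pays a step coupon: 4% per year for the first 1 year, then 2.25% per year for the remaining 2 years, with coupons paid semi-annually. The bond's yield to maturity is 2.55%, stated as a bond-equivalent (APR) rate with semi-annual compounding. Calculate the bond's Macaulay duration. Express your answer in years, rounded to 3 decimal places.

Periodic yield y = 0.01275. Discount each cash flow and weight by its period:
  t   CF        PV=CF/(1+0.01275)^t    t·PV
  1        40.00        39.4964        39.4964
  2        40.00        38.9992        77.9984
  3        22.50        21.6609        64.9826
  4        22.50        21.3882        85.5527
  5        22.50        21.1189       105.5945
  6     2,022.50     1,874.4550    11,246.7300
  Σ                  2,017.1185    11,620.3545
Price P = Σ PV = 2,017.1185.
Macaulay duration = Σ(t·PV) / P = 11,620.3545 / 2,017.1185 = 5.76087 half-year periods.
In years: 5.76087 / 2 = 2.88043 years.

2.880 years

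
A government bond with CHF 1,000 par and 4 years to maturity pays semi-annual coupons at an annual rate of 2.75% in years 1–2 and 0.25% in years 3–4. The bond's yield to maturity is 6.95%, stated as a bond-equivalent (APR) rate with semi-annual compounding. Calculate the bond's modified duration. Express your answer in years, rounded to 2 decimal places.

3.70 years

Periodic yield y = 0.03475. First find Macaulay duration:
  t   CF        PV=CF/(1+0.03475)^t    t·PV
  1        13.75        13.2882        13.2882
  2        13.75        12.8420        25.6840
  3        13.75        12.4107        37.2321
  4        13.75        11.9939        47.9757
  5         1.25         1.0537         5.2687
  6         1.25         1.0184         6.1101
  7         1.25         0.9842         6.8891
  8     1,001.25       761.8317     6,094.6537
  Σ                    815.4228     6,237.1015
P = 815.4228; Macaulay duration = 6,237.1015 / 815.4228 = 7.64892 half-year periods = 3.82446 years.
Modified duration = D_Mac / (1 + y) = 3.82446 / 1.03475 = 3.69602 years.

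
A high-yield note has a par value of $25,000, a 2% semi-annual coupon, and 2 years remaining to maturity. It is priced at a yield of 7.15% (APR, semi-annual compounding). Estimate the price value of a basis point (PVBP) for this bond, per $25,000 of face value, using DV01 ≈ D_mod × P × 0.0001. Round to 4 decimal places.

Periodic yield y = 0.03575.
  t   CF        PV=CF/(1+0.03575)^t    t·PV
  1       250.00       241.3710       241.3710
  2       250.00       233.0398       466.0796
  3       250.00       224.9962       674.9886
  4    25,250.00    21,940.2522    87,761.0086
  Σ                 22,639.6592    89,143.4478
P = 22,639.6592; D_Mac = 3.93749 half-year periods = 1.96875 yrs; D_mod = 1.90079 yrs.
DV01 ≈ 1.90079 × 22,639.6592 × 0.0001 = 4.303328.

$4.3033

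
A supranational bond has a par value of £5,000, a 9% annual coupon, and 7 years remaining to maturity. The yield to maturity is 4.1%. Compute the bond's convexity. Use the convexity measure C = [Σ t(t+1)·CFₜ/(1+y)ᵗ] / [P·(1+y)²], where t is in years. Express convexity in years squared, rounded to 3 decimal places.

38.834

With y = 0.041:
  t   CF        PV=CF/(1+0.041)^t    t·PV        t(t+1)·PV
  1       450.00       432.2767       432.2767         864.5533
  2       450.00       415.2514       830.5027       2,491.5081
  3       450.00       398.8966     1,196.6898       4,786.7591
  4       450.00       383.1860     1,532.7439       7,663.7193
  5       450.00       368.0941     1,840.4705      11,042.8232
  6       450.00       353.5966     2,121.5799      14,851.0591
  7     5,450.00     4,113.7832    28,796.4821     230,371.8568
  Σ                  6,465.0845    36,750.7455     272,072.2790
P = 6,465.0845.
Convexity = Σ t(t+1)·PV / [P·(1+y)²] = 272,072.2790 / (6,465.0845 × 1.083681) = 38.83369.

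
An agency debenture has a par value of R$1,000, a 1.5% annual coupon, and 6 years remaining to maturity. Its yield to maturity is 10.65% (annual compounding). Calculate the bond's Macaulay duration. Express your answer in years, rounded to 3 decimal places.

Periodic yield y = 0.1065. Discount each cash flow and weight by its year:
  t   CF        PV=CF/(1+0.1065)^t    t·PV
  1        15.00        13.5563        13.5563
  2        15.00        12.2515        24.5030
  3        15.00        11.0723        33.2168
  4        15.00        10.0066        40.0263
  5        15.00         9.0435        45.2173
  6     1,015.00       553.0413     3,318.2476
  Σ                    608.9713     3,474.7672
Price P = Σ PV = 608.9713.
Macaulay duration = Σ(t·PV) / P = 3,474.7672 / 608.9713 = 5.70596 years.

5.706 years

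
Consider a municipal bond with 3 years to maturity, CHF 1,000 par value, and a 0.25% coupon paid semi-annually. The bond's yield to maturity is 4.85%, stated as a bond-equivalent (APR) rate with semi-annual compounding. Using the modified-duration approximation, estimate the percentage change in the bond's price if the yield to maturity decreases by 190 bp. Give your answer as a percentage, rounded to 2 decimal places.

Periodic yield y = 0.02425. Modified duration first:
  t   CF        PV=CF/(1+0.02425)^t    t·PV
  1         1.25         1.2204         1.2204
  2         1.25         1.1915         2.3830
  3         1.25         1.1633         3.4899
  4         1.25         1.1358         4.5430
  5         1.25         1.1089         5.5443
  6     1,001.25       867.1749     5,203.0493
  Σ                    872.9947     5,220.2300
P = 872.9947; D_Mac = 5.97968 half-year periods = 2.98984 yrs; D_mod = 2.98984/(1+0.02425) = 2.91905 yrs.
ΔP/P ≈ -D_mod · Δy = -2.91905 × (-0.019) = +0.055462 = +5.5462%.

+5.55%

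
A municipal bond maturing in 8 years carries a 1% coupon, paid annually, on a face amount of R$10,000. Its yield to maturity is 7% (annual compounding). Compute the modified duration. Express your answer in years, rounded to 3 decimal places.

Periodic yield y = 0.07. First find Macaulay duration:
  t   CF        PV=CF/(1+0.07)^t    t·PV
  1       100.00        93.4579        93.4579
  2       100.00        87.3439       174.6877
  3       100.00        81.6298       244.8894
  4       100.00        76.2895       305.1581
  5       100.00        71.2986       356.4931
  6       100.00        66.6342       399.8053
  7       100.00        62.2750       435.9248
  8    10,100.00     5,878.2920    47,026.3356
  Σ                  6,417.2209    49,036.7520
P = 6,417.2209; Macaulay duration = 49,036.7520 / 6,417.2209 = 7.64143 years.
Modified duration = D_Mac / (1 + y) = 7.64143 / 1.07 = 7.14152 years.

7.142 years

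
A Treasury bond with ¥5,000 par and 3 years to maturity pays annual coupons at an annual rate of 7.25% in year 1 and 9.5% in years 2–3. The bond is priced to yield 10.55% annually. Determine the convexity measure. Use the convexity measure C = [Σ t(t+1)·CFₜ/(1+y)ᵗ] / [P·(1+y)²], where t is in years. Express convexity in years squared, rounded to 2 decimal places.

With y = 0.1055:
  t   CF        PV=CF/(1+0.1055)^t    t·PV        t(t+1)·PV
  1       362.50       327.9059       327.9059         655.8118
  2       475.00       388.6656       777.3312       2,331.9937
  3     5,475.00     4,052.3587    12,157.0762      48,628.3046
  Σ                  4,768.9303    13,262.3133      51,616.1102
P = 4,768.9303.
Convexity = Σ t(t+1)·PV / [P·(1+y)²] = 51,616.1102 / (4,768.9303 × 1.222130) = 8.85619.

8.86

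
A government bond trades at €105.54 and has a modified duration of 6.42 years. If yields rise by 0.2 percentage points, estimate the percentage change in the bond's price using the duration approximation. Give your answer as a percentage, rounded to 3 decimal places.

-1.284%

Duration approximation: ΔP/P ≈ -D_mod · Δy = -6.42 × (+0.002) = -0.012840.
As a percentage: -1.2840%.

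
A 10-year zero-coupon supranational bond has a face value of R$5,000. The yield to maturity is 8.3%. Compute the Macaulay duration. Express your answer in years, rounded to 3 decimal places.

10.000 years

A zero-coupon bond has a single cash flow at maturity, so its Macaulay duration equals its maturity: 10 years.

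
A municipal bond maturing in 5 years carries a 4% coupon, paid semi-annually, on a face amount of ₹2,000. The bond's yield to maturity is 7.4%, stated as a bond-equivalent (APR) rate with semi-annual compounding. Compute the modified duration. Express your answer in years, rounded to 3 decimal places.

4.379 years

Periodic yield y = 0.037. First find Macaulay duration:
  t   CF        PV=CF/(1+0.037)^t    t·PV
  1        40.00        38.5728        38.5728
  2        40.00        37.1965        74.3931
  3        40.00        35.8694       107.6081
  4        40.00        34.5896       138.3582
  5        40.00        33.3554       166.7770
  6        40.00        32.1653       192.9917
  7        40.00        31.0176       217.1235
  8        40.00        29.9109       239.2875
  9        40.00        28.8437       259.5934
  10    2,040.00     1,418.5433    14,185.4332
  Σ                  1,720.0646    15,620.1385
P = 1,720.0646; Macaulay duration = 15,620.1385 / 1,720.0646 = 9.08114 half-year periods = 4.54057 years.
Modified duration = D_Mac / (1 + y) = 4.54057 / 1.037 = 4.37856 years.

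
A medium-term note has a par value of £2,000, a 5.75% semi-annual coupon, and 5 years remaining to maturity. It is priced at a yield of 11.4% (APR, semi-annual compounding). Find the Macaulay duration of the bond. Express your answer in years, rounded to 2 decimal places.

Periodic yield y = 0.057. Discount each cash flow and weight by its period:
  t   CF        PV=CF/(1+0.057)^t    t·PV
  1        57.50        54.3992        54.3992
  2        57.50        51.4657       102.9314
  3        57.50        48.6903       146.0710
  4        57.50        46.0647       184.2587
  5        57.50        43.5806       217.9029
  6        57.50        41.2304       247.3826
  7        57.50        39.0070       273.0492
  8        57.50        36.9035       295.2283
  9        57.50        34.9135       314.2212
  10    2,057.50     1,181.9251    11,819.2514
  Σ                  1,578.1801    13,654.6959
Price P = Σ PV = 1,578.1801.
Macaulay duration = Σ(t·PV) / P = 13,654.6959 / 1,578.1801 = 8.65218 half-year periods.
In years: 8.65218 / 2 = 4.32609 years.

4.33 years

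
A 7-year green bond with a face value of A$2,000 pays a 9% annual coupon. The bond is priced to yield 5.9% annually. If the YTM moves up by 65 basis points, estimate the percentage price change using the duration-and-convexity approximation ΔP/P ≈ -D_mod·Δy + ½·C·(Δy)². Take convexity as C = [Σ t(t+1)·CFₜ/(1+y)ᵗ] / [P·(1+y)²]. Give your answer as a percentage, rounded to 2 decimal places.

-3.37%

With y = 0.059:
  t   CF        PV=CF/(1+0.059)^t    t·PV        t(t+1)·PV
  1       180.00       169.9717       169.9717         339.9433
  2       180.00       160.5021       321.0041         963.0123
  3       180.00       151.5600       454.6800       1,818.7201
  4       180.00       143.1162       572.4646       2,862.3231
  5       180.00       135.1427       675.7137       4,054.2821
  6       180.00       127.6135       765.6812       5,359.7685
  7     2,180.00     1,459.4351    10,216.0454      81,728.3629
  Σ                  2,347.3412    13,175.5607      97,126.4124
P = 2,347.3412; D_Mac = 5.61297 yrs; D_mod = 5.30026 yrs; C = 36.89514.
Duration effect: -5.30026 × (+0.0065) = -0.034452
Convexity effect: 0.5 × 36.89514 × (0.0065)² = +0.0007794
ΔP/P ≈ -0.034452 + 0.0007794 = -0.033672 = -3.3672%.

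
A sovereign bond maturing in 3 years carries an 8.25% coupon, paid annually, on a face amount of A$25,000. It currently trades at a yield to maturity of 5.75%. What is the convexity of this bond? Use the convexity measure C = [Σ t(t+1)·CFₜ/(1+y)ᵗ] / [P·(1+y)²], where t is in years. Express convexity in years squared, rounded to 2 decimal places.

With y = 0.0575:
  t   CF        PV=CF/(1+0.0575)^t    t·PV        t(t+1)·PV
  1     2,062.50     1,950.3546     1,950.3546       3,900.7092
  2     2,062.50     1,844.3070     3,688.6139      11,065.8418
  3    27,062.50    22,883.7284    68,651.1853     274,604.7414
  Σ                 26,678.3900    74,290.1539     289,571.2924
P = 26,678.3900.
Convexity = Σ t(t+1)·PV / [P·(1+y)²] = 289,571.2924 / (26,678.3900 × 1.118306) = 9.70588.

9.71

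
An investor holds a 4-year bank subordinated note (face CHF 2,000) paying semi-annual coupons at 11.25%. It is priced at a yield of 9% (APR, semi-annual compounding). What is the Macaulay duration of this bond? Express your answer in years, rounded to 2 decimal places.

Periodic yield y = 0.045. Discount each cash flow and weight by its period:
  t   CF        PV=CF/(1+0.045)^t    t·PV
  1       112.50       107.6555       107.6555
  2       112.50       103.0196       206.0392
  3       112.50        98.5834       295.7501
  4       112.50        94.3382       377.3526
  5       112.50        90.2757       451.3787
  6       112.50        86.3883       518.3296
  7       112.50        82.6682       578.6774
  8     2,112.50     1,485.4786    11,883.8286
  Σ                  2,148.4074    14,419.0118
Price P = Σ PV = 2,148.4074.
Macaulay duration = Σ(t·PV) / P = 14,419.0118 / 2,148.4074 = 6.71149 half-year periods.
In years: 6.71149 / 2 = 3.35574 years.

3.36 years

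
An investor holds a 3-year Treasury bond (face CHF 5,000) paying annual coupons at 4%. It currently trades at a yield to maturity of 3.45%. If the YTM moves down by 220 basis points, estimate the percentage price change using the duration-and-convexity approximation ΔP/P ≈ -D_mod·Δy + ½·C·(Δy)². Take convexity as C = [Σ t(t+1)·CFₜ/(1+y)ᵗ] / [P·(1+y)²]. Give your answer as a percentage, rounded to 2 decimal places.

With y = 0.0345:
  t   CF        PV=CF/(1+0.0345)^t    t·PV        t(t+1)·PV
  1       200.00       193.3301       193.3301         386.6602
  2       200.00       186.8827       373.7653       1,121.2960
  3     5,200.00     4,696.9059    14,090.7177      56,362.8707
  Σ                  5,077.1187    14,657.8131      57,870.8269
P = 5,077.1187; D_Mac = 2.88703 yrs; D_mod = 2.79075 yrs; C = 10.65078.
Duration effect: -2.79075 × (-0.022) = +0.061397
Convexity effect: 0.5 × 10.65078 × (-0.022)² = +0.0025775
ΔP/P ≈ +0.061397 + 0.0025775 = +0.063974 = +6.3974%.

+6.40%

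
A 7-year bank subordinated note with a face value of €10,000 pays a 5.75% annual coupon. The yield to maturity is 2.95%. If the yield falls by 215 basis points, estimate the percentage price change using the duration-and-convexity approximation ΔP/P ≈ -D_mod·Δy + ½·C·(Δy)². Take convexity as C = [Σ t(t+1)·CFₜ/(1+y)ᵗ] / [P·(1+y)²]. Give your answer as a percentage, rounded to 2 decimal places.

With y = 0.0295:
  t   CF        PV=CF/(1+0.0295)^t    t·PV        t(t+1)·PV
  1       575.00       558.5236       558.5236       1,117.0471
  2       575.00       542.5192     1,085.0385       3,255.1154
  3       575.00       526.9735     1,580.9206       6,323.6822
  4       575.00       511.8733     2,047.4930      10,237.4652
  5       575.00       497.2057     2,486.0284      14,916.1707
  6       575.00       482.9584     2,897.7505      20,284.2535
  7    10,575.00     8,627.7176    60,394.0229     483,152.1833
  Σ                 11,747.7712    71,049.7775     539,285.9174
P = 11,747.7712; D_Mac = 6.04794 yrs; D_mod = 5.87464 yrs; C = 43.31227.
Duration effect: -5.87464 × (-0.0215) = +0.126305
Convexity effect: 0.5 × 43.31227 × (-0.0215)² = +0.0100105
ΔP/P ≈ +0.126305 + 0.0100105 = +0.136315 = +13.6315%.

+13.63%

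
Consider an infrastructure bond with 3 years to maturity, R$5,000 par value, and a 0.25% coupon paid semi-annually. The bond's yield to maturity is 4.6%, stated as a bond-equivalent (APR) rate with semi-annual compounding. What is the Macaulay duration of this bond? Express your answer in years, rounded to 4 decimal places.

2.9899 years

Periodic yield y = 0.023. Discount each cash flow and weight by its period:
  t   CF        PV=CF/(1+0.023)^t    t·PV
  1         6.25         6.1095         6.1095
  2         6.25         5.9721        11.9442
  3         6.25         5.8379        17.5136
  4         6.25         5.7066        22.8264
  5         6.25         5.5783        27.8915
  6     5,006.25     4,367.7596    26,206.5579
  Σ                  4,396.9640    26,292.8430
Price P = Σ PV = 4,396.9640.
Macaulay duration = Σ(t·PV) / P = 26,292.8430 / 4,396.9640 = 5.97977 half-year periods.
In years: 5.97977 / 2 = 2.98989 years.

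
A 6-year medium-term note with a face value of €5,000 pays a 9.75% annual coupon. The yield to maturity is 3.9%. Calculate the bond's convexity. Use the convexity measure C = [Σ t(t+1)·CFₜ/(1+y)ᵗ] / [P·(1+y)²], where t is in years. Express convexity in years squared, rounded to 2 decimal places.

30.11

With y = 0.039:
  t   CF        PV=CF/(1+0.039)^t    t·PV        t(t+1)·PV
  1       487.50       469.2012       469.2012         938.4023
  2       487.50       451.5892       903.1784       2,709.5351
  3       487.50       434.6383     1,303.9149       5,215.6594
  4       487.50       418.3237     1,673.2946       8,366.4732
  5       487.50       402.6214     2,013.1071      12,078.6428
  6     5,487.50     4,361.9557    26,171.7340     183,202.1383
  Σ                  6,538.3294    32,534.4302     212,510.8510
P = 6,538.3294.
Convexity = Σ t(t+1)·PV / [P·(1+y)²] = 212,510.8510 / (6,538.3294 × 1.079521) = 30.10809.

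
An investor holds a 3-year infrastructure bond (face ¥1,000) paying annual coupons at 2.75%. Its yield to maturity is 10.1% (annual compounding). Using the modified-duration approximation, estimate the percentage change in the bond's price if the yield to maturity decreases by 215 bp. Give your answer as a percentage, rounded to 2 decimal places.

+5.68%

Periodic yield y = 0.101. Modified duration first:
  t   CF        PV=CF/(1+0.101)^t    t·PV
  1        27.50        24.9773        24.9773
  2        27.50        22.6860        45.3720
  3     1,027.50       769.8744     2,309.6232
  Σ                    817.5377     2,379.9725
P = 817.5377; D_Mac = 2.91115 yrs; D_mod = 2.91115/(1+0.101) = 2.64409 yrs.
ΔP/P ≈ -D_mod · Δy = -2.64409 × (-0.0215) = +0.056848 = +5.6848%.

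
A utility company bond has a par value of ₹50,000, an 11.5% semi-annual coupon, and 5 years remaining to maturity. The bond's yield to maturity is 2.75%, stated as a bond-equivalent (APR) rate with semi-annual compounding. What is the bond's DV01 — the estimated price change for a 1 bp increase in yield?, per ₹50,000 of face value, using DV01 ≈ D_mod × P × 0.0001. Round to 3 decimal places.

Periodic yield y = 0.01375.
  t   CF        PV=CF/(1+0.01375)^t    t·PV
  1     2,875.00     2,836.0049     2,836.0049
  2     2,875.00     2,797.5388     5,595.0775
  3     2,875.00     2,759.5944     8,278.7831
  4     2,875.00     2,722.1646    10,888.6584
  5     2,875.00     2,685.2425    13,426.2125
  6     2,875.00     2,648.8212    15,892.9273
  7     2,875.00     2,612.8939    18,290.2574
  8     2,875.00     2,577.4539    20,619.6314
  9     2,875.00     2,542.4946    22,882.4517
  10   52,875.00    46,125.5660   461,255.6598
  Σ                 70,307.7748   579,965.6640
P = 70,307.7748; D_Mac = 8.24895 half-year periods = 4.12448 yrs; D_mod = 4.06854 yrs.
DV01 ≈ 4.06854 × 70,307.7748 × 0.0001 = 28.604965.

₹28.605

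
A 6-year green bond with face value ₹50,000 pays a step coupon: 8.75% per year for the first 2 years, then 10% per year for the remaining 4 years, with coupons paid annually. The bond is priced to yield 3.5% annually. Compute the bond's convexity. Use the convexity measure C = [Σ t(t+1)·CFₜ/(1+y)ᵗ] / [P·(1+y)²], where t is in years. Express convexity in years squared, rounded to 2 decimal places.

With y = 0.035:
  t   CF        PV=CF/(1+0.035)^t    t·PV        t(t+1)·PV
  1     4,375.00     4,227.0531     4,227.0531       8,454.1063
  2     4,375.00     4,084.1093     8,168.2186      24,504.6559
  3     5,000.00     4,509.7135    13,529.1406      54,116.5623
  4     5,000.00     4,357.2111    17,428.8446      87,144.2228
  5     5,000.00     4,209.8658    21,049.3292     126,295.9750
  6    55,000.00    44,742.5354   268,455.2126   1,879,186.4884
  Σ                 66,130.4884   332,857.7987   2,179,702.0107
P = 66,130.4884.
Convexity = Σ t(t+1)·PV / [P·(1+y)²] = 2,179,702.0107 / (66,130.4884 × 1.071225) = 30.76909.

30.77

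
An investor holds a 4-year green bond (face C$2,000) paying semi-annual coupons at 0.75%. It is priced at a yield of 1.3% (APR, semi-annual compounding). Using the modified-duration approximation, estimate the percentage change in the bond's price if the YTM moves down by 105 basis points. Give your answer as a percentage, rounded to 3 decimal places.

+4.118%

Periodic yield y = 0.0065. Modified duration first:
  t   CF        PV=CF/(1+0.0065)^t    t·PV
  1         7.50         7.4516         7.4516
  2         7.50         7.4034        14.8069
  3         7.50         7.3556        22.0669
  4         7.50         7.3081        29.2325
  5         7.50         7.2609        36.3047
  6         7.50         7.2140        43.2842
  7         7.50         7.1675        50.1722
  8     2,007.50     1,906.0984    15,248.7873
  Σ                  1,957.2596    15,452.1062
P = 1,957.2596; D_Mac = 7.89477 half-year periods = 3.94738 yrs; D_mod = 3.94738/(1+0.0065) = 3.92189 yrs.
ΔP/P ≈ -D_mod · Δy = -3.92189 × (-0.0105) = +0.041180 = +4.1180%.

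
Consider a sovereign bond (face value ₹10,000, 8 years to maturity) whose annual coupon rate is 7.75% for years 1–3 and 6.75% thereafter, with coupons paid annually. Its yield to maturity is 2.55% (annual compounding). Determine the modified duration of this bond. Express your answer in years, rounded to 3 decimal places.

6.388 years

Periodic yield y = 0.0255. First find Macaulay duration:
  t   CF        PV=CF/(1+0.0255)^t    t·PV
  1       775.00       755.7289       755.7289
  2       775.00       736.9370     1,473.8740
  3       775.00       718.6124     2,155.8372
  4       675.00       610.3249     2,441.2997
  5       675.00       595.1486     2,975.7432
  6       675.00       580.3497     3,482.0984
  7       675.00       565.9188     3,961.4316
  8    10,675.00     8,727.3535    69,818.8278
  Σ                 13,290.3739    87,064.8409
P = 13,290.3739; Macaulay duration = 87,064.8409 / 13,290.3739 = 6.55097 years.
Modified duration = D_Mac / (1 + y) = 6.55097 / 1.0255 = 6.38807 years.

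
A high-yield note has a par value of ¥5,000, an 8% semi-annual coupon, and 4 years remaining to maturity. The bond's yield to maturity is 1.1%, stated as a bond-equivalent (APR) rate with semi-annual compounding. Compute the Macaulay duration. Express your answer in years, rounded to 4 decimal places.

3.5660 years

Periodic yield y = 0.0055. Discount each cash flow and weight by its period:
  t   CF        PV=CF/(1+0.0055)^t    t·PV
  1       200.00       198.9060       198.9060
  2       200.00       197.8180       395.6360
  3       200.00       196.7360       590.2079
  4       200.00       195.6598       782.6394
  5       200.00       194.5896       972.9480
  6       200.00       193.5252     1,161.1513
  7       200.00       192.4666     1,347.2665
  8     5,200.00     4,976.7605    39,814.0843
  Σ                  6,346.4618    45,262.8393
Price P = Σ PV = 6,346.4618.
Macaulay duration = Σ(t·PV) / P = 45,262.8393 / 6,346.4618 = 7.13198 half-year periods.
In years: 7.13198 / 2 = 3.56599 years.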